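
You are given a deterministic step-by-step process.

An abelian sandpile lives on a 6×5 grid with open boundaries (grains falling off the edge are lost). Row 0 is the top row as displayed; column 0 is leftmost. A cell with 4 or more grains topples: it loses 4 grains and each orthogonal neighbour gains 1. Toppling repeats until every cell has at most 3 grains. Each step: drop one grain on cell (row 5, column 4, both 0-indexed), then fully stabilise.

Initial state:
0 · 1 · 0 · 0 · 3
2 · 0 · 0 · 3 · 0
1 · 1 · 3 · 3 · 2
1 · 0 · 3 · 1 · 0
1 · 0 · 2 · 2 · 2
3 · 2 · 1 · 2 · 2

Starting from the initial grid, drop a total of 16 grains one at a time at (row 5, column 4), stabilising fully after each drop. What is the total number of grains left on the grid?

43

t=0: 0 · 1 · 0 · 0 · 3
2 · 0 · 0 · 3 · 0
1 · 1 · 3 · 3 · 2
1 · 0 · 3 · 1 · 0
1 · 0 · 2 · 2 · 2
3 · 2 · 1 · 2 · 2
t=1: 0 · 1 · 0 · 0 · 3
2 · 0 · 0 · 3 · 0
1 · 1 · 3 · 3 · 2
1 · 0 · 3 · 1 · 0
1 · 0 · 2 · 2 · 2
3 · 2 · 1 · 2 · 3
t=2: 0 · 1 · 0 · 0 · 3
2 · 0 · 0 · 3 · 0
1 · 1 · 3 · 3 · 2
1 · 0 · 3 · 1 · 0
1 · 0 · 2 · 2 · 3
3 · 2 · 1 · 3 · 0
t=3: 0 · 1 · 0 · 0 · 3
2 · 0 · 0 · 3 · 0
1 · 1 · 3 · 3 · 2
1 · 0 · 3 · 1 · 0
1 · 0 · 2 · 2 · 3
3 · 2 · 1 · 3 · 1
t=4: 0 · 1 · 0 · 0 · 3
2 · 0 · 0 · 3 · 0
1 · 1 · 3 · 3 · 2
1 · 0 · 3 · 1 · 0
1 · 0 · 2 · 2 · 3
3 · 2 · 1 · 3 · 2
t=5: 0 · 1 · 0 · 0 · 3
2 · 0 · 0 · 3 · 0
1 · 1 · 3 · 3 · 2
1 · 0 · 3 · 1 · 0
1 · 0 · 2 · 2 · 3
3 · 2 · 1 · 3 · 3
t=6: 0 · 1 · 0 · 0 · 3
2 · 0 · 0 · 3 · 0
1 · 1 · 3 · 3 · 2
1 · 0 · 3 · 2 · 1
1 · 0 · 3 · 0 · 1
3 · 2 · 2 · 1 · 2
t=7: 0 · 1 · 0 · 0 · 3
2 · 0 · 0 · 3 · 0
1 · 1 · 3 · 3 · 2
1 · 0 · 3 · 2 · 1
1 · 0 · 3 · 0 · 1
3 · 2 · 2 · 1 · 3
t=8: 0 · 1 · 0 · 0 · 3
2 · 0 · 0 · 3 · 0
1 · 1 · 3 · 3 · 2
1 · 0 · 3 · 2 · 1
1 · 0 · 3 · 0 · 2
3 · 2 · 2 · 2 · 0
t=9: 0 · 1 · 0 · 0 · 3
2 · 0 · 0 · 3 · 0
1 · 1 · 3 · 3 · 2
1 · 0 · 3 · 2 · 1
1 · 0 · 3 · 0 · 2
3 · 2 · 2 · 2 · 1
t=10: 0 · 1 · 0 · 0 · 3
2 · 0 · 0 · 3 · 0
1 · 1 · 3 · 3 · 2
1 · 0 · 3 · 2 · 1
1 · 0 · 3 · 0 · 2
3 · 2 · 2 · 2 · 2
t=11: 0 · 1 · 0 · 0 · 3
2 · 0 · 0 · 3 · 0
1 · 1 · 3 · 3 · 2
1 · 0 · 3 · 2 · 1
1 · 0 · 3 · 0 · 2
3 · 2 · 2 · 2 · 3
t=12: 0 · 1 · 0 · 0 · 3
2 · 0 · 0 · 3 · 0
1 · 1 · 3 · 3 · 2
1 · 0 · 3 · 2 · 1
1 · 0 · 3 · 0 · 3
3 · 2 · 2 · 3 · 0
t=13: 0 · 1 · 0 · 0 · 3
2 · 0 · 0 · 3 · 0
1 · 1 · 3 · 3 · 2
1 · 0 · 3 · 2 · 1
1 · 0 · 3 · 0 · 3
3 · 2 · 2 · 3 · 1
t=14: 0 · 1 · 0 · 0 · 3
2 · 0 · 0 · 3 · 0
1 · 1 · 3 · 3 · 2
1 · 0 · 3 · 2 · 1
1 · 0 · 3 · 0 · 3
3 · 2 · 2 · 3 · 2
t=15: 0 · 1 · 0 · 0 · 3
2 · 0 · 0 · 3 · 0
1 · 1 · 3 · 3 · 2
1 · 0 · 3 · 2 · 1
1 · 0 · 3 · 0 · 3
3 · 2 · 2 · 3 · 3
t=16: 0 · 1 · 0 · 0 · 3
2 · 0 · 0 · 3 · 0
1 · 1 · 3 · 3 · 2
1 · 0 · 3 · 2 · 2
1 · 0 · 3 · 2 · 0
3 · 2 · 3 · 0 · 2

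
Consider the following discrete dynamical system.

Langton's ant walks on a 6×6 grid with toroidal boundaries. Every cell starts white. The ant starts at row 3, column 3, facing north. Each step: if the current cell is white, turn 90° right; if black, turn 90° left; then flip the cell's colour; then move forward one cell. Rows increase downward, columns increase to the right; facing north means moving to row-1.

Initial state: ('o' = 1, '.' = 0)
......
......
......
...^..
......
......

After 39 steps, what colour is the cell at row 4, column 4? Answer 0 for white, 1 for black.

[0] ......
......
......
...^..
......
......
[1] ......
......
......
...o>.
......
......
[2] ......
......
......
...oo.
....v.
......
[3] ......
......
......
...oo.
...<o.
......
[4] ......
......
......
...^o.
...oo.
......
[5] ......
......
......
..<.o.
...oo.
......
[6] ......
......
..^...
..o.o.
...oo.
......
[7] ......
......
..o>..
..o.o.
...oo.
......
[8] ......
......
..oo..
..ovo.
...oo.
......
[9] ......
......
..oo..
..<oo.
...oo.
......
[10] ......
......
..oo..
...oo.
..voo.
......
[11] ......
......
..oo..
...oo.
.<ooo.
......
[12] ......
......
..oo..
.^.oo.
.oooo.
......
[13] ......
......
..oo..
.o>oo.
.oooo.
......
[14] ......
......
..oo..
.oooo.
.ovoo.
......
[15] ......
......
..oo..
.oooo.
.o.>o.
......
[16] ......
......
..oo..
.oo^o.
.o..o.
......
[17] ......
......
..oo..
.o<.o.
.o..o.
......
[18] ......
......
..oo..
.o..o.
.ov.o.
......
[19] ......
......
..oo..
.o..o.
.<o.o.
......
[20] ......
......
..oo..
.o..o.
..o.o.
.v....
[21] ......
......
..oo..
.o..o.
..o.o.
<o....
[22] ......
......
..oo..
.o..o.
^.o.o.
oo....
[23] ......
......
..oo..
.o..o.
o>o.o.
oo....
[24] ......
......
..oo..
.o..o.
ooo.o.
ov....
[25] ......
......
..oo..
.o..o.
ooo.o.
o.>...
[26] ..v...
......
..oo..
.o..o.
ooo.o.
o.o...
[27] .<o...
......
..oo..
.o..o.
ooo.o.
o.o...
[28] .oo...
......
..oo..
.o..o.
ooo.o.
o^o...
[29] .oo...
......
..oo..
.o..o.
ooo.o.
oo>...
[30] .oo...
......
..oo..
.o..o.
oo^.o.
oo....
[31] .oo...
......
..oo..
.o..o.
o<..o.
oo....
[32] .oo...
......
..oo..
.o..o.
o...o.
ov....
[33] .oo...
......
..oo..
.o..o.
o...o.
o.>...
[34] .ov...
......
..oo..
.o..o.
o...o.
o.o...
[35] .o.>..
......
..oo..
.o..o.
o...o.
o.o...
[36] .o.o..
...v..
..oo..
.o..o.
o...o.
o.o...
[37] .o.o..
..<o..
..oo..
.o..o.
o...o.
o.o...
[38] .o^o..
..oo..
..oo..
.o..o.
o...o.
o.o...
[39] .oo>..
..oo..
..oo..
.o..o.
o...o.
o.o...

1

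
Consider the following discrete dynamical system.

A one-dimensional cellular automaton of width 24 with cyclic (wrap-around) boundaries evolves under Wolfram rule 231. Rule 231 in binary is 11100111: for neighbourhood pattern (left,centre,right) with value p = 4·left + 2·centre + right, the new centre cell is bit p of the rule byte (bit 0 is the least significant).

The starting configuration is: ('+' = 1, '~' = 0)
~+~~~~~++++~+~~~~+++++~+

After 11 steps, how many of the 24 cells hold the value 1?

20

gen 0: ~+~~~~~++++~+~~~~+++++~+
gen 1: ++~++++~+++++~+++~++++++
gen 2: +++~++++~+++++~+++~+++++
gen 3: ++++~++++~+++++~+++~++++
gen 4: +++++~++++~+++++~+++~+++
gen 5: ++++++~++++~+++++~+++~++
gen 6: +++++++~++++~+++++~+++~+
gen 7: ++++++++~++++~+++++~+++~
gen 8: ~++++++++~++++~+++++~+++
gen 9: +~++++++++~++++~+++++~++
gen 10: ++~++++++++~++++~+++++~+
gen 11: +++~++++++++~++++~+++++~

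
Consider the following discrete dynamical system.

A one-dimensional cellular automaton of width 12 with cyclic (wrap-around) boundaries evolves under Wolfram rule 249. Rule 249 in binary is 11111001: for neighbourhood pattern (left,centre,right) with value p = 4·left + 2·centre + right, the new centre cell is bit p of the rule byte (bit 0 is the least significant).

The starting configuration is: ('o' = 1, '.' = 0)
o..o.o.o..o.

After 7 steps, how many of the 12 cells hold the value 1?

5

t=0: o..o.o.o..o.
t=1: .o..o.o.o..o
t=2: o.o..o.o.o..
t=3: .o.o..o.o.o.
t=4: ..o.o..o.o.o
t=5: o..o.o..o.o.
t=6: .o..o.o..o.o
t=7: o.o..o.o..o.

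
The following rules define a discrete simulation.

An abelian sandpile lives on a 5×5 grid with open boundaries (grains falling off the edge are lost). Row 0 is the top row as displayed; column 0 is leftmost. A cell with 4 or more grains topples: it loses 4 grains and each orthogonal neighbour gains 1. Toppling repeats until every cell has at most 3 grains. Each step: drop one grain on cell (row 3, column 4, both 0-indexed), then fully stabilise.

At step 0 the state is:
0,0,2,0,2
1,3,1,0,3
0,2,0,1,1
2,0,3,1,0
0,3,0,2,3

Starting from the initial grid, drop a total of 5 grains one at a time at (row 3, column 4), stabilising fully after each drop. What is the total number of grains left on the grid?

0) 0,0,2,0,2
1,3,1,0,3
0,2,0,1,1
2,0,3,1,0
0,3,0,2,3
1) 0,0,2,0,2
1,3,1,0,3
0,2,0,1,1
2,0,3,1,1
0,3,0,2,3
2) 0,0,2,0,2
1,3,1,0,3
0,2,0,1,1
2,0,3,1,2
0,3,0,2,3
3) 0,0,2,0,2
1,3,1,0,3
0,2,0,1,1
2,0,3,1,3
0,3,0,2,3
4) 0,0,2,0,2
1,3,1,0,3
0,2,0,1,2
2,0,3,2,1
0,3,0,3,0
5) 0,0,2,0,2
1,3,1,0,3
0,2,0,1,2
2,0,3,2,2
0,3,0,3,0

32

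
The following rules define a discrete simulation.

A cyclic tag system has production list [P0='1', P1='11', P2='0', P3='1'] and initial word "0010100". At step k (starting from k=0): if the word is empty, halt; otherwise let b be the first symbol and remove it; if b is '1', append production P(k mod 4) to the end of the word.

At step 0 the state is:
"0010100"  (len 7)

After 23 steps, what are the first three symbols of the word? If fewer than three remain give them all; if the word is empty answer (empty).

t=0: "0010100"  (len 7)
t=1: "010100"  (len 6)
t=2: "10100"  (len 5)
t=3: "01000"  (len 5)
t=4: "1000"  (len 4)
t=5: "0001"  (len 4)
t=6: "001"  (len 3)
t=7: "01"  (len 2)
t=8: "1"  (len 1)
t=9: "1"  (len 1)
t=10: "11"  (len 2)
t=11: "10"  (len 2)
t=12: "01"  (len 2)
t=13: "1"  (len 1)
t=14: "11"  (len 2)
t=15: "10"  (len 2)
t=16: "01"  (len 2)
t=17: "1"  (len 1)
t=18: "11"  (len 2)
t=19: "10"  (len 2)
t=20: "01"  (len 2)
t=21: "1"  (len 1)
t=22: "11"  (len 2)
t=23: "10"  (len 2)

10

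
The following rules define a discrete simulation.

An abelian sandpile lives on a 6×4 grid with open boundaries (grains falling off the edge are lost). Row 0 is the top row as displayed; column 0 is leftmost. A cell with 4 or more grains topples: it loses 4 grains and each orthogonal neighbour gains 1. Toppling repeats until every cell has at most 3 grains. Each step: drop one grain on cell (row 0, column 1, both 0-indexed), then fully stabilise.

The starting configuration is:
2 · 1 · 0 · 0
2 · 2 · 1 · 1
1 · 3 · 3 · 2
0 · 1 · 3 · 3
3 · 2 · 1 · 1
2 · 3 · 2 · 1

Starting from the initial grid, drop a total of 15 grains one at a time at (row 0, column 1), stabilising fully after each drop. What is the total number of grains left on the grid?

step 0: 2 · 1 · 0 · 0
2 · 2 · 1 · 1
1 · 3 · 3 · 2
0 · 1 · 3 · 3
3 · 2 · 1 · 1
2 · 3 · 2 · 1
step 1: 2 · 2 · 0 · 0
2 · 2 · 1 · 1
1 · 3 · 3 · 2
0 · 1 · 3 · 3
3 · 2 · 1 · 1
2 · 3 · 2 · 1
step 2: 2 · 3 · 0 · 0
2 · 2 · 1 · 1
1 · 3 · 3 · 2
0 · 1 · 3 · 3
3 · 2 · 1 · 1
2 · 3 · 2 · 1
step 3: 3 · 0 · 1 · 0
2 · 3 · 1 · 1
1 · 3 · 3 · 2
0 · 1 · 3 · 3
3 · 2 · 1 · 1
2 · 3 · 2 · 1
step 4: 3 · 1 · 1 · 0
2 · 3 · 1 · 1
1 · 3 · 3 · 2
0 · 1 · 3 · 3
3 · 2 · 1 · 1
2 · 3 · 2 · 1
step 5: 3 · 2 · 1 · 0
2 · 3 · 1 · 1
1 · 3 · 3 · 2
0 · 1 · 3 · 3
3 · 2 · 1 · 1
2 · 3 · 2 · 1
step 6: 3 · 3 · 1 · 0
2 · 3 · 1 · 1
1 · 3 · 3 · 2
0 · 1 · 3 · 3
3 · 2 · 1 · 1
2 · 3 · 2 · 1
step 7: 1 · 2 · 2 · 0
0 · 2 · 3 · 2
3 · 1 · 2 · 0
0 · 3 · 1 · 1
3 · 2 · 2 · 2
2 · 3 · 2 · 1
step 8: 1 · 3 · 2 · 0
0 · 2 · 3 · 2
3 · 1 · 2 · 0
0 · 3 · 1 · 1
3 · 2 · 2 · 2
2 · 3 · 2 · 1
step 9: 2 · 0 · 3 · 0
0 · 3 · 3 · 2
3 · 1 · 2 · 0
0 · 3 · 1 · 1
3 · 2 · 2 · 2
2 · 3 · 2 · 1
step 10: 2 · 1 · 3 · 0
0 · 3 · 3 · 2
3 · 1 · 2 · 0
0 · 3 · 1 · 1
3 · 2 · 2 · 2
2 · 3 · 2 · 1
step 11: 2 · 2 · 3 · 0
0 · 3 · 3 · 2
3 · 1 · 2 · 0
0 · 3 · 1 · 1
3 · 2 · 2 · 2
2 · 3 · 2 · 1
step 12: 2 · 3 · 3 · 0
0 · 3 · 3 · 2
3 · 1 · 2 · 0
0 · 3 · 1 · 1
3 · 2 · 2 · 2
2 · 3 · 2 · 1
step 13: 3 · 2 · 1 · 1
1 · 1 · 1 · 3
3 · 2 · 3 · 0
0 · 3 · 1 · 1
3 · 2 · 2 · 2
2 · 3 · 2 · 1
step 14: 3 · 3 · 1 · 1
1 · 1 · 1 · 3
3 · 2 · 3 · 0
0 · 3 · 1 · 1
3 · 2 · 2 · 2
2 · 3 · 2 · 1
step 15: 0 · 1 · 2 · 1
2 · 2 · 1 · 3
3 · 2 · 3 · 0
0 · 3 · 1 · 1
3 · 2 · 2 · 2
2 · 3 · 2 · 1

42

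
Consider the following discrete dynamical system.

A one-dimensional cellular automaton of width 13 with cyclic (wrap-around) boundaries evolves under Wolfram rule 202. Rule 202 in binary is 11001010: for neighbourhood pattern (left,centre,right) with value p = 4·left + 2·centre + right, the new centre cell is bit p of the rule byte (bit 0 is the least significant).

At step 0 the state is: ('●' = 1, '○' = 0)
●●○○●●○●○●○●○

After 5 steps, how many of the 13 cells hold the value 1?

k=0  ●●○○●●○●○●○●○
k=1  ●●○●●●○○○○○○○
k=2  ●●○●●●○○○○○○●
k=3  ●●○●●●○○○○○●●
k=4  ●●○●●●○○○○●●●
k=5  ●●○●●●○○○●●●●

9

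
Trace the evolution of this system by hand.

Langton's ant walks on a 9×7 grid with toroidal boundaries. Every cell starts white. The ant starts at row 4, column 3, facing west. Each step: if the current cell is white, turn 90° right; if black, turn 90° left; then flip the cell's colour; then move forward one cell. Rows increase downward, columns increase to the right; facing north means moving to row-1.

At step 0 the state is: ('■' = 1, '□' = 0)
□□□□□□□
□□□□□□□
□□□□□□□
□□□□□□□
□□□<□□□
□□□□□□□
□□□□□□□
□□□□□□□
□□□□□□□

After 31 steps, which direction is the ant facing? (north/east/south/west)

[0] □□□□□□□
□□□□□□□
□□□□□□□
□□□□□□□
□□□<□□□
□□□□□□□
□□□□□□□
□□□□□□□
□□□□□□□
[1] □□□□□□□
□□□□□□□
□□□□□□□
□□□^□□□
□□□■□□□
□□□□□□□
□□□□□□□
□□□□□□□
□□□□□□□
[2] □□□□□□□
□□□□□□□
□□□□□□□
□□□■>□□
□□□■□□□
□□□□□□□
□□□□□□□
□□□□□□□
□□□□□□□
[3] □□□□□□□
□□□□□□□
□□□□□□□
□□□■■□□
□□□■v□□
□□□□□□□
□□□□□□□
□□□□□□□
□□□□□□□
[4] □□□□□□□
□□□□□□□
□□□□□□□
□□□■■□□
□□□<■□□
□□□□□□□
□□□□□□□
□□□□□□□
□□□□□□□
[5] □□□□□□□
□□□□□□□
□□□□□□□
□□□■■□□
□□□□■□□
□□□v□□□
□□□□□□□
□□□□□□□
□□□□□□□
[6] □□□□□□□
□□□□□□□
□□□□□□□
□□□■■□□
□□□□■□□
□□<■□□□
□□□□□□□
□□□□□□□
□□□□□□□
[7] □□□□□□□
□□□□□□□
□□□□□□□
□□□■■□□
□□^□■□□
□□■■□□□
□□□□□□□
□□□□□□□
□□□□□□□
[8] □□□□□□□
□□□□□□□
□□□□□□□
□□□■■□□
□□■>■□□
□□■■□□□
□□□□□□□
□□□□□□□
□□□□□□□
[9] □□□□□□□
□□□□□□□
□□□□□□□
□□□■■□□
□□■■■□□
□□■v□□□
□□□□□□□
□□□□□□□
□□□□□□□
[10] □□□□□□□
□□□□□□□
□□□□□□□
□□□■■□□
□□■■■□□
□□■□>□□
□□□□□□□
□□□□□□□
□□□□□□□
[11] □□□□□□□
□□□□□□□
□□□□□□□
□□□■■□□
□□■■■□□
□□■□■□□
□□□□v□□
□□□□□□□
□□□□□□□
[12] □□□□□□□
□□□□□□□
□□□□□□□
□□□■■□□
□□■■■□□
□□■□■□□
□□□<■□□
□□□□□□□
□□□□□□□
[13] □□□□□□□
□□□□□□□
□□□□□□□
□□□■■□□
□□■■■□□
□□■^■□□
□□□■■□□
□□□□□□□
□□□□□□□
[14] □□□□□□□
□□□□□□□
□□□□□□□
□□□■■□□
□□■■■□□
□□■■>□□
□□□■■□□
□□□□□□□
□□□□□□□
[15] □□□□□□□
□□□□□□□
□□□□□□□
□□□■■□□
□□■■^□□
□□■■□□□
□□□■■□□
□□□□□□□
□□□□□□□
[16] □□□□□□□
□□□□□□□
□□□□□□□
□□□■■□□
□□■<□□□
□□■■□□□
□□□■■□□
□□□□□□□
□□□□□□□
[17] □□□□□□□
□□□□□□□
□□□□□□□
□□□■■□□
□□■□□□□
□□■v□□□
□□□■■□□
□□□□□□□
□□□□□□□
[18] □□□□□□□
□□□□□□□
□□□□□□□
□□□■■□□
□□■□□□□
□□■□>□□
□□□■■□□
□□□□□□□
□□□□□□□
[19] □□□□□□□
□□□□□□□
□□□□□□□
□□□■■□□
□□■□□□□
□□■□■□□
□□□■v□□
□□□□□□□
□□□□□□□
[20] □□□□□□□
□□□□□□□
□□□□□□□
□□□■■□□
□□■□□□□
□□■□■□□
□□□■□>□
□□□□□□□
□□□□□□□
[21] □□□□□□□
□□□□□□□
□□□□□□□
□□□■■□□
□□■□□□□
□□■□■□□
□□□■□■□
□□□□□v□
□□□□□□□
[22] □□□□□□□
□□□□□□□
□□□□□□□
□□□■■□□
□□■□□□□
□□■□■□□
□□□■□■□
□□□□<■□
□□□□□□□
[23] □□□□□□□
□□□□□□□
□□□□□□□
□□□■■□□
□□■□□□□
□□■□■□□
□□□■^■□
□□□□■■□
□□□□□□□
[24] □□□□□□□
□□□□□□□
□□□□□□□
□□□■■□□
□□■□□□□
□□■□■□□
□□□■■>□
□□□□■■□
□□□□□□□
[25] □□□□□□□
□□□□□□□
□□□□□□□
□□□■■□□
□□■□□□□
□□■□■^□
□□□■■□□
□□□□■■□
□□□□□□□
[26] □□□□□□□
□□□□□□□
□□□□□□□
□□□■■□□
□□■□□□□
□□■□■■>
□□□■■□□
□□□□■■□
□□□□□□□
[27] □□□□□□□
□□□□□□□
□□□□□□□
□□□■■□□
□□■□□□□
□□■□■■■
□□□■■□v
□□□□■■□
□□□□□□□
[28] □□□□□□□
□□□□□□□
□□□□□□□
□□□■■□□
□□■□□□□
□□■□■■■
□□□■■<■
□□□□■■□
□□□□□□□
[29] □□□□□□□
□□□□□□□
□□□□□□□
□□□■■□□
□□■□□□□
□□■□■^■
□□□■■■■
□□□□■■□
□□□□□□□
[30] □□□□□□□
□□□□□□□
□□□□□□□
□□□■■□□
□□■□□□□
□□■□<□■
□□□■■■■
□□□□■■□
□□□□□□□
[31] □□□□□□□
□□□□□□□
□□□□□□□
□□□■■□□
□□■□□□□
□□■□□□■
□□□■v■■
□□□□■■□
□□□□□□□

south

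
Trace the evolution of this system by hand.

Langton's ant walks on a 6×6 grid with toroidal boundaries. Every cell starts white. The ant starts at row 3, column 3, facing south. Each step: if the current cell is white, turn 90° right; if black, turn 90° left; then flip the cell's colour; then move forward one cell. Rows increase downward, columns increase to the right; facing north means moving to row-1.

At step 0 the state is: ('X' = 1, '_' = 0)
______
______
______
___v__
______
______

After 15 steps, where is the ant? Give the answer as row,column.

2,3

t=0: ______
______
______
___v__
______
______
t=1: ______
______
______
__<X__
______
______
t=2: ______
______
__^___
__XX__
______
______
t=3: ______
______
__X>__
__XX__
______
______
t=4: ______
______
__XX__
__Xv__
______
______
t=5: ______
______
__XX__
__X_>_
______
______
t=6: ______
______
__XX__
__X_X_
____v_
______
t=7: ______
______
__XX__
__X_X_
___<X_
______
t=8: ______
______
__XX__
__X^X_
___XX_
______
t=9: ______
______
__XX__
__XX>_
___XX_
______
t=10: ______
______
__XX^_
__XX__
___XX_
______
t=11: ______
______
__XXX>
__XX__
___XX_
______
t=12: ______
______
__XXXX
__XX_v
___XX_
______
t=13: ______
______
__XXXX
__XX<X
___XX_
______
t=14: ______
______
__XX^X
__XXXX
___XX_
______
t=15: ______
______
__X<_X
__XXXX
___XX_
______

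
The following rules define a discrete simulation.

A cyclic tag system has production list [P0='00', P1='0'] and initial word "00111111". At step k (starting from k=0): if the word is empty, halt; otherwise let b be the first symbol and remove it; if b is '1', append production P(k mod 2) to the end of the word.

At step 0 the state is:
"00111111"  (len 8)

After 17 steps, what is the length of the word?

0

t=0: "00111111"  (len 8)
t=1: "0111111"  (len 7)
t=2: "111111"  (len 6)
t=3: "1111100"  (len 7)
t=4: "1111000"  (len 7)
t=5: "11100000"  (len 8)
t=6: "11000000"  (len 8)
t=7: "100000000"  (len 9)
t=8: "000000000"  (len 9)
t=9: "00000000"  (len 8)
t=10: "0000000"  (len 7)
t=11: "000000"  (len 6)
t=12: "00000"  (len 5)
t=13: "0000"  (len 4)
t=14: "000"  (len 3)
t=15: "00"  (len 2)
t=16: "0"  (len 1)
t=17: (halted — word empty)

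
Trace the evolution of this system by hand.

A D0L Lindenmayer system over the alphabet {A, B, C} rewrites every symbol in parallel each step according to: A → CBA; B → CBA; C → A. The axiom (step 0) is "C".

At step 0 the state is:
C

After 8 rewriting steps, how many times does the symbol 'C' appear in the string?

169

k=0  C
k=1  A
k=2  CBA
k=3  ACBACBA
k=4  CBAACBACBAACBACBA
k=5  ACBACBACBAACBACBAACBACBACBAACBACBAACBACBA
k=6  CBAACBACBAACBACBAACBACBACBAACBACBAACBACBACBAACBACBAACBACBAACBACBACBAACBACBAACBACBACBAACBACBAACBACBA
k=7  ACBACBACBAACBACBAACBACBACBAACBACBAACBACBACBAACBACBAACBACBA…CBAACBACBAACBACBAACBACBACBAACBACBAACBACBACBAACBACBAACBACBA  (len 239)
k=8  CBAACBACBAACBACBAACBACBACBAACBACBAACBACBACBAACBACBAACBACBA…CBAACBACBAACBACBAACBACBACBAACBACBAACBACBACBAACBACBAACBACBA  (len 577)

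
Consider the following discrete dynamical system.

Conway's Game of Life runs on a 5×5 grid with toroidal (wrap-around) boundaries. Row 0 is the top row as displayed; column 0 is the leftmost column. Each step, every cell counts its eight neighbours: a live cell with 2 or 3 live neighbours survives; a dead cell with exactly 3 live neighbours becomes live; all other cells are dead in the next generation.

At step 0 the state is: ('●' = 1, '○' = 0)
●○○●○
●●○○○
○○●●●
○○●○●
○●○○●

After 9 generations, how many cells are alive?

[0] ●○○●○
●●○○○
○○●●●
○○●○●
○●○○●
[1] ○○●○○
●●○○○
○○●○●
○●●○●
○●●○●
[2] ○○●●○
●●●●○
○○●○●
○○○○●
○○○○○
[3] ○○○●●
●○○○○
○○●○●
○○○●○
○○○●○
[4] ○○○●●
●○○○○
○○○●●
○○●●●
○○●●○
[5] ○○●●●
●○○○○
●○●○○
○○○○○
○○○○○
[6] ○○○●●
●○●○○
○●○○○
○○○○○
○○○●○
[7] ○○●●●
●●●●●
○●○○○
○○○○○
○○○●●
[8] ○○○○○
○○○○○
○●○●●
○○○○○
○○●○●
[9] ○○○○○
○○○○○
○○○○○
●○●○●
○○○○○

3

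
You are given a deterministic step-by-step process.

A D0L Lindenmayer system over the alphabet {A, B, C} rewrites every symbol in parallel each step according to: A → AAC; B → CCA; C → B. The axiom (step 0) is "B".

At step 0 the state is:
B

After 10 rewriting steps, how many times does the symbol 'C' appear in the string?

1424

0) B
1) CCA
2) BBAAC
3) CCACCAAACAACB
4) BBAACBBAACAACAACBAACAACBCCA
5) CCACCAAACAACBCCACCAAACAACBAACAACBAACAACBCCAAACAACBAACAACBCCABBAAC
6) BBAACBBAACAACAACBAACAACBCCABBAACBBAACAACAACBAACAACBCCAAACA…ABBAACAACAACBAACAACBCCAAACAACBAACAACBCCABBAACCCACCAAACAACB  (len 145)
7) CCACCAAACAACBCCACCAAACAACBAACAACBAACAACBCCAAACAACBAACAACBC…ACBAACAACBCCABBAACCCACCAAACAACBBBAACBBAACAACAACBAACAACBCCA  (len 339)
8) BBAACBBAACAACAACBAACAACBCCABBAACBBAACAACAACBAACAACBCCAAACA…ACAACBCCACCAAACAACBAACAACBAACAACBCCAAACAACBAACAACBCCABBAAC  (len 773)
9) CCACCAAACAACBCCACCAAACAACBAACAACBAACAACBCCAAACAACBAACAACBC…ABBAACAACAACBAACAACBCCAAACAACBAACAACBCCABBAACCCACCAAACAACB  (len 1789)
10) BBAACBBAACAACAACBAACAACBCCABBAACBBAACAACAACBAACAACBCCAAACA…ACBAACAACBCCABBAACCCACCAAACAACBBBAACBBAACAACAACBAACAACBCCA  (len 4107)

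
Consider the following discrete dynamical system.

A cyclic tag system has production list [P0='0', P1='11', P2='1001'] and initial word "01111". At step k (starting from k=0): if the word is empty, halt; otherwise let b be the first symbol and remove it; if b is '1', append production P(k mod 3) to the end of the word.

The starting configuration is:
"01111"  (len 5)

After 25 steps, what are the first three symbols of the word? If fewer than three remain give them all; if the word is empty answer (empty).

k=0  "01111"  (len 5)
k=1  "1111"  (len 4)
k=2  "11111"  (len 5)
k=3  "11111001"  (len 8)
k=4  "11110010"  (len 8)
k=5  "111001011"  (len 9)
k=6  "110010111001"  (len 12)
k=7  "100101110010"  (len 12)
k=8  "0010111001011"  (len 13)
k=9  "010111001011"  (len 12)
k=10  "10111001011"  (len 11)
k=11  "011100101111"  (len 12)
k=12  "11100101111"  (len 11)
k=13  "11001011110"  (len 11)
k=14  "100101111011"  (len 12)
k=15  "001011110111001"  (len 15)
k=16  "01011110111001"  (len 14)
k=17  "1011110111001"  (len 13)
k=18  "0111101110011001"  (len 16)
k=19  "111101110011001"  (len 15)
k=20  "1110111001100111"  (len 16)
k=21  "1101110011001111001"  (len 19)
k=22  "1011100110011110010"  (len 19)
k=23  "01110011001111001011"  (len 20)
k=24  "1110011001111001011"  (len 19)
k=25  "1100110011110010110"  (len 19)

110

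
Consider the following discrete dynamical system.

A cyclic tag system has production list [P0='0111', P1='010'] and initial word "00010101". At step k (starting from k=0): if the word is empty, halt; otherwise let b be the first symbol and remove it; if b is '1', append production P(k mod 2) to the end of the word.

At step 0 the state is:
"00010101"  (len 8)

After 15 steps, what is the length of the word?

9

0) "00010101"  (len 8)
1) "0010101"  (len 7)
2) "010101"  (len 6)
3) "10101"  (len 5)
4) "0101010"  (len 7)
5) "101010"  (len 6)
6) "01010010"  (len 8)
7) "1010010"  (len 7)
8) "010010010"  (len 9)
9) "10010010"  (len 8)
10) "0010010010"  (len 10)
11) "010010010"  (len 9)
12) "10010010"  (len 8)
13) "00100100111"  (len 11)
14) "0100100111"  (len 10)
15) "100100111"  (len 9)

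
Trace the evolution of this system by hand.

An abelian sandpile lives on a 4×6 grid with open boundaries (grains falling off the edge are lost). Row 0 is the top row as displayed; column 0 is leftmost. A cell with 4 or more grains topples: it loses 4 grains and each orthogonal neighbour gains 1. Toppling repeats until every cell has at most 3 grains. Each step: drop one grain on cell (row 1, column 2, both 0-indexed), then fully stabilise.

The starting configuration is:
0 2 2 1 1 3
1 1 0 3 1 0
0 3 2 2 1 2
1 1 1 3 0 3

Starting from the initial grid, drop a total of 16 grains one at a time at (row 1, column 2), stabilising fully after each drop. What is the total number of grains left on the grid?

44

step 0: 0 2 2 1 1 3
1 1 0 3 1 0
0 3 2 2 1 2
1 1 1 3 0 3
step 1: 0 2 2 1 1 3
1 1 1 3 1 0
0 3 2 2 1 2
1 1 1 3 0 3
step 2: 0 2 2 1 1 3
1 1 2 3 1 0
0 3 2 2 1 2
1 1 1 3 0 3
step 3: 0 2 2 1 1 3
1 1 3 3 1 0
0 3 2 2 1 2
1 1 1 3 0 3
step 4: 0 2 3 2 1 3
1 2 1 0 2 0
0 3 3 3 1 2
1 1 1 3 0 3
step 5: 0 2 3 2 1 3
1 2 2 0 2 0
0 3 3 3 1 2
1 1 1 3 0 3
step 6: 0 2 3 2 1 3
1 2 3 0 2 0
0 3 3 3 1 2
1 1 1 3 0 3
step 7: 1 0 1 3 1 3
2 1 3 2 2 0
1 1 2 1 2 2
1 2 3 0 1 3
step 8: 1 0 2 3 1 3
2 2 0 3 2 0
1 1 3 1 2 2
1 2 3 0 1 3
step 9: 1 0 2 3 1 3
2 2 1 3 2 0
1 1 3 1 2 2
1 2 3 0 1 3
step 10: 1 0 2 3 1 3
2 2 2 3 2 0
1 1 3 1 2 2
1 2 3 0 1 3
step 11: 1 0 2 3 1 3
2 2 3 3 2 0
1 1 3 1 2 2
1 2 3 0 1 3
step 12: 1 1 0 1 2 3
2 3 3 1 3 0
1 2 1 3 2 2
1 3 0 1 1 3
step 13: 1 2 1 1 2 3
3 0 1 2 3 0
1 3 2 3 2 2
1 3 0 1 1 3
step 14: 1 2 1 1 2 3
3 0 2 2 3 0
1 3 2 3 2 2
1 3 0 1 1 3
step 15: 1 2 1 1 2 3
3 0 3 2 3 0
1 3 2 3 2 2
1 3 0 1 1 3
step 16: 1 2 2 1 2 3
3 1 0 3 3 0
1 3 3 3 2 2
1 3 0 1 1 3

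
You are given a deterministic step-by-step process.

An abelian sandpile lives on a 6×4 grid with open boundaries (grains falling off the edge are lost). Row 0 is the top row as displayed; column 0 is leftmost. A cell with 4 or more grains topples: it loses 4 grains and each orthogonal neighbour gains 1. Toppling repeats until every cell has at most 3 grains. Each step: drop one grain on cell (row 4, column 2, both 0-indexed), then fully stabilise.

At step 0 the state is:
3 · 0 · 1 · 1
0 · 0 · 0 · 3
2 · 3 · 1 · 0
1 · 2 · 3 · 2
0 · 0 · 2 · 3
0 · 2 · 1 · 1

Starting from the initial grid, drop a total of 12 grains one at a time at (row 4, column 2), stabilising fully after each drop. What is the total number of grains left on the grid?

k=0  3 · 0 · 1 · 1
0 · 0 · 0 · 3
2 · 3 · 1 · 0
1 · 2 · 3 · 2
0 · 0 · 2 · 3
0 · 2 · 1 · 1
k=1  3 · 0 · 1 · 1
0 · 0 · 0 · 3
2 · 3 · 1 · 0
1 · 2 · 3 · 2
0 · 0 · 3 · 3
0 · 2 · 1 · 1
k=2  3 · 0 · 1 · 1
0 · 0 · 0 · 3
2 · 3 · 2 · 1
1 · 3 · 1 · 0
0 · 1 · 2 · 1
0 · 2 · 2 · 2
k=3  3 · 0 · 1 · 1
0 · 0 · 0 · 3
2 · 3 · 2 · 1
1 · 3 · 1 · 0
0 · 1 · 3 · 1
0 · 2 · 2 · 2
k=4  3 · 0 · 1 · 1
0 · 0 · 0 · 3
2 · 3 · 2 · 1
1 · 3 · 2 · 0
0 · 2 · 0 · 2
0 · 2 · 3 · 2
k=5  3 · 0 · 1 · 1
0 · 0 · 0 · 3
2 · 3 · 2 · 1
1 · 3 · 2 · 0
0 · 2 · 1 · 2
0 · 2 · 3 · 2
k=6  3 · 0 · 1 · 1
0 · 0 · 0 · 3
2 · 3 · 2 · 1
1 · 3 · 2 · 0
0 · 2 · 2 · 2
0 · 2 · 3 · 2
k=7  3 · 0 · 1 · 1
0 · 0 · 0 · 3
2 · 3 · 2 · 1
1 · 3 · 2 · 0
0 · 2 · 3 · 2
0 · 2 · 3 · 2
k=8  3 · 0 · 1 · 1
0 · 0 · 0 · 3
2 · 3 · 2 · 1
1 · 3 · 3 · 0
0 · 3 · 1 · 3
0 · 3 · 0 · 3
k=9  3 · 0 · 1 · 1
0 · 0 · 0 · 3
2 · 3 · 2 · 1
1 · 3 · 3 · 0
0 · 3 · 2 · 3
0 · 3 · 0 · 3
k=10  3 · 0 · 1 · 1
0 · 0 · 0 · 3
2 · 3 · 2 · 1
1 · 3 · 3 · 0
0 · 3 · 3 · 3
0 · 3 · 0 · 3
k=11  3 · 0 · 1 · 1
0 · 1 · 1 · 3
3 · 1 · 0 · 2
2 · 2 · 2 · 2
1 · 2 · 3 · 1
1 · 0 · 3 · 0
k=12  3 · 0 · 1 · 1
0 · 1 · 1 · 3
3 · 1 · 0 · 2
2 · 2 · 3 · 2
1 · 3 · 1 · 2
1 · 1 · 0 · 1

35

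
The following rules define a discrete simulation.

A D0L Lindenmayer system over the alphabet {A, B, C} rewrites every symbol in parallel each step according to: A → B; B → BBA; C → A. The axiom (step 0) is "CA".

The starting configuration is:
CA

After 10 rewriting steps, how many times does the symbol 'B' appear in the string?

step 0: CA
step 1: AB
step 2: BBBA
step 3: BBABBABBAB
step 4: BBABBABBBABBABBBABBABBBA
step 5: BBABBABBBABBABBBABBABBABBBABBABBBABBABBABBBABBABBBABBABBAB
step 6: BBABBABBBABBABBBABBABBABBBABBABBBABBABBABBBABBABBBABBABBBA…BBABBABBBABBABBBABBABBABBBABBABBBABBABBABBBABBABBBABBABBBA  (len 140)
step 7: BBABBABBBABBABBBABBABBABBBABBABBBABBABBABBBABBABBBABBABBBA…BBABBABBBABBABBBABBABBABBBABBABBBABBABBABBBABBABBBABBABBAB  (len 338)
step 8: BBABBABBBABBABBBABBABBABBBABBABBBABBABBABBBABBABBBABBABBBA…BBABBABBBABBABBBABBABBABBBABBABBBABBABBABBBABBABBBABBABBBA  (len 816)
step 9: BBABBABBBABBABBBABBABBABBBABBABBBABBABBABBBABBABBBABBABBBA…BBABBABBBABBABBBABBABBABBBABBABBBABBABBABBBABBABBBABBABBAB  (len 1970)
step 10: BBABBABBBABBABBBABBABBABBBABBABBBABBABBABBBABBABBBABBABBBA…BBABBABBBABBABBBABBABBABBBABBABBBABBABBABBBABBABBBABBABBBA  (len 4756)

3363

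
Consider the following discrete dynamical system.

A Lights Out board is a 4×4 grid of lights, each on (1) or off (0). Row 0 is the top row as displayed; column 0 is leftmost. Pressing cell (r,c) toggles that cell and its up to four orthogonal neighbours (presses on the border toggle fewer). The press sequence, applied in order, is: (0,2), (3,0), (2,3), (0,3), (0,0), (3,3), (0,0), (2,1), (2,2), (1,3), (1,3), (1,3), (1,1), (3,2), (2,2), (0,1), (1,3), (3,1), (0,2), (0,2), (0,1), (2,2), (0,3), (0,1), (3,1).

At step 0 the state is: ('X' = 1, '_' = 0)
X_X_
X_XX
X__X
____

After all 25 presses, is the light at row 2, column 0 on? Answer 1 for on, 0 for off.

1

0) X_X_
X_XX
X__X
____
1) XX_X
X__X
X__X
____
2) XX_X
X__X
___X
XX__
3) XX_X
X___
__X_
XX_X
4) XXX_
X__X
__X_
XX_X
5) __X_
___X
__X_
XX_X
6) __X_
___X
__XX
XXX_
7) XXX_
X__X
__XX
XXX_
8) XXX_
XX_X
XX_X
X_X_
9) XXX_
XXXX
X_X_
X___
10) XXXX
XX__
X_XX
X___
11) XXX_
XXXX
X_X_
X___
12) XXXX
XX__
X_XX
X___
13) X_XX
__X_
XXXX
X___
14) X_XX
__X_
XX_X
XXXX
15) X_XX
____
X_X_
XX_X
16) _X_X
_X__
X_X_
XX_X
17) _X__
_XXX
X_XX
XX_X
18) _X__
_XXX
XXXX
__XX
19) __XX
_X_X
XXXX
__XX
20) _X__
_XXX
XXXX
__XX
21) X_X_
__XX
XXXX
__XX
22) X_X_
___X
X___
___X
23) X__X
____
X___
___X
24) _XXX
_X__
X___
___X
25) _XXX
_X__
XX__
XXXX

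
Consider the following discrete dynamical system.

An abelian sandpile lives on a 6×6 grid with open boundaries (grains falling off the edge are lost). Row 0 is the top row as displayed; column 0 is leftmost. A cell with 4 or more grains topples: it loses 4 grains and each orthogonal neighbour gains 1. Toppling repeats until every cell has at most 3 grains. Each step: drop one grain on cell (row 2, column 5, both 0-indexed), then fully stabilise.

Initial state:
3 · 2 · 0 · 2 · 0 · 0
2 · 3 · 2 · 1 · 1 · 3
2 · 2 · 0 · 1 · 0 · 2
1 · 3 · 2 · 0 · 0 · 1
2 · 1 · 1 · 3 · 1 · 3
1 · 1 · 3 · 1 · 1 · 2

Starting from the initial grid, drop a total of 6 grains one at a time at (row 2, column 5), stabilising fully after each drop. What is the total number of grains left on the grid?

56

0) 3 · 2 · 0 · 2 · 0 · 0
2 · 3 · 2 · 1 · 1 · 3
2 · 2 · 0 · 1 · 0 · 2
1 · 3 · 2 · 0 · 0 · 1
2 · 1 · 1 · 3 · 1 · 3
1 · 1 · 3 · 1 · 1 · 2
1) 3 · 2 · 0 · 2 · 0 · 0
2 · 3 · 2 · 1 · 1 · 3
2 · 2 · 0 · 1 · 0 · 3
1 · 3 · 2 · 0 · 0 · 1
2 · 1 · 1 · 3 · 1 · 3
1 · 1 · 3 · 1 · 1 · 2
2) 3 · 2 · 0 · 2 · 0 · 1
2 · 3 · 2 · 1 · 2 · 0
2 · 2 · 0 · 1 · 1 · 1
1 · 3 · 2 · 0 · 0 · 2
2 · 1 · 1 · 3 · 1 · 3
1 · 1 · 3 · 1 · 1 · 2
3) 3 · 2 · 0 · 2 · 0 · 1
2 · 3 · 2 · 1 · 2 · 0
2 · 2 · 0 · 1 · 1 · 2
1 · 3 · 2 · 0 · 0 · 2
2 · 1 · 1 · 3 · 1 · 3
1 · 1 · 3 · 1 · 1 · 2
4) 3 · 2 · 0 · 2 · 0 · 1
2 · 3 · 2 · 1 · 2 · 0
2 · 2 · 0 · 1 · 1 · 3
1 · 3 · 2 · 0 · 0 · 2
2 · 1 · 1 · 3 · 1 · 3
1 · 1 · 3 · 1 · 1 · 2
5) 3 · 2 · 0 · 2 · 0 · 1
2 · 3 · 2 · 1 · 2 · 1
2 · 2 · 0 · 1 · 2 · 0
1 · 3 · 2 · 0 · 0 · 3
2 · 1 · 1 · 3 · 1 · 3
1 · 1 · 3 · 1 · 1 · 2
6) 3 · 2 · 0 · 2 · 0 · 1
2 · 3 · 2 · 1 · 2 · 1
2 · 2 · 0 · 1 · 2 · 1
1 · 3 · 2 · 0 · 0 · 3
2 · 1 · 1 · 3 · 1 · 3
1 · 1 · 3 · 1 · 1 · 2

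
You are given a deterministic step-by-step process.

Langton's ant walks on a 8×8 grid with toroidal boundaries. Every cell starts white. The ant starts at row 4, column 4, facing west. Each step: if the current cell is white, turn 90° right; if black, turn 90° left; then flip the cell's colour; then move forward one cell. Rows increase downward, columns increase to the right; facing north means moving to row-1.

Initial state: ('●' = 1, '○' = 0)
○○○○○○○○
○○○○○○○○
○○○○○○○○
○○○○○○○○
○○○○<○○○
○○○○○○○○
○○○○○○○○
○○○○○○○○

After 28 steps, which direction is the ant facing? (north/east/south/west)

[0] ○○○○○○○○
○○○○○○○○
○○○○○○○○
○○○○○○○○
○○○○<○○○
○○○○○○○○
○○○○○○○○
○○○○○○○○
[1] ○○○○○○○○
○○○○○○○○
○○○○○○○○
○○○○^○○○
○○○○●○○○
○○○○○○○○
○○○○○○○○
○○○○○○○○
[2] ○○○○○○○○
○○○○○○○○
○○○○○○○○
○○○○●>○○
○○○○●○○○
○○○○○○○○
○○○○○○○○
○○○○○○○○
[3] ○○○○○○○○
○○○○○○○○
○○○○○○○○
○○○○●●○○
○○○○●v○○
○○○○○○○○
○○○○○○○○
○○○○○○○○
[4] ○○○○○○○○
○○○○○○○○
○○○○○○○○
○○○○●●○○
○○○○<●○○
○○○○○○○○
○○○○○○○○
○○○○○○○○
[5] ○○○○○○○○
○○○○○○○○
○○○○○○○○
○○○○●●○○
○○○○○●○○
○○○○v○○○
○○○○○○○○
○○○○○○○○
[6] ○○○○○○○○
○○○○○○○○
○○○○○○○○
○○○○●●○○
○○○○○●○○
○○○<●○○○
○○○○○○○○
○○○○○○○○
[7] ○○○○○○○○
○○○○○○○○
○○○○○○○○
○○○○●●○○
○○○^○●○○
○○○●●○○○
○○○○○○○○
○○○○○○○○
[8] ○○○○○○○○
○○○○○○○○
○○○○○○○○
○○○○●●○○
○○○●>●○○
○○○●●○○○
○○○○○○○○
○○○○○○○○
[9] ○○○○○○○○
○○○○○○○○
○○○○○○○○
○○○○●●○○
○○○●●●○○
○○○●v○○○
○○○○○○○○
○○○○○○○○
[10] ○○○○○○○○
○○○○○○○○
○○○○○○○○
○○○○●●○○
○○○●●●○○
○○○●○>○○
○○○○○○○○
○○○○○○○○
[11] ○○○○○○○○
○○○○○○○○
○○○○○○○○
○○○○●●○○
○○○●●●○○
○○○●○●○○
○○○○○v○○
○○○○○○○○
[12] ○○○○○○○○
○○○○○○○○
○○○○○○○○
○○○○●●○○
○○○●●●○○
○○○●○●○○
○○○○<●○○
○○○○○○○○
[13] ○○○○○○○○
○○○○○○○○
○○○○○○○○
○○○○●●○○
○○○●●●○○
○○○●^●○○
○○○○●●○○
○○○○○○○○
[14] ○○○○○○○○
○○○○○○○○
○○○○○○○○
○○○○●●○○
○○○●●●○○
○○○●●>○○
○○○○●●○○
○○○○○○○○
[15] ○○○○○○○○
○○○○○○○○
○○○○○○○○
○○○○●●○○
○○○●●^○○
○○○●●○○○
○○○○●●○○
○○○○○○○○
[16] ○○○○○○○○
○○○○○○○○
○○○○○○○○
○○○○●●○○
○○○●<○○○
○○○●●○○○
○○○○●●○○
○○○○○○○○
[17] ○○○○○○○○
○○○○○○○○
○○○○○○○○
○○○○●●○○
○○○●○○○○
○○○●v○○○
○○○○●●○○
○○○○○○○○
[18] ○○○○○○○○
○○○○○○○○
○○○○○○○○
○○○○●●○○
○○○●○○○○
○○○●○>○○
○○○○●●○○
○○○○○○○○
[19] ○○○○○○○○
○○○○○○○○
○○○○○○○○
○○○○●●○○
○○○●○○○○
○○○●○●○○
○○○○●v○○
○○○○○○○○
[20] ○○○○○○○○
○○○○○○○○
○○○○○○○○
○○○○●●○○
○○○●○○○○
○○○●○●○○
○○○○●○>○
○○○○○○○○
[21] ○○○○○○○○
○○○○○○○○
○○○○○○○○
○○○○●●○○
○○○●○○○○
○○○●○●○○
○○○○●○●○
○○○○○○v○
[22] ○○○○○○○○
○○○○○○○○
○○○○○○○○
○○○○●●○○
○○○●○○○○
○○○●○●○○
○○○○●○●○
○○○○○<●○
[23] ○○○○○○○○
○○○○○○○○
○○○○○○○○
○○○○●●○○
○○○●○○○○
○○○●○●○○
○○○○●^●○
○○○○○●●○
[24] ○○○○○○○○
○○○○○○○○
○○○○○○○○
○○○○●●○○
○○○●○○○○
○○○●○●○○
○○○○●●>○
○○○○○●●○
[25] ○○○○○○○○
○○○○○○○○
○○○○○○○○
○○○○●●○○
○○○●○○○○
○○○●○●^○
○○○○●●○○
○○○○○●●○
[26] ○○○○○○○○
○○○○○○○○
○○○○○○○○
○○○○●●○○
○○○●○○○○
○○○●○●●>
○○○○●●○○
○○○○○●●○
[27] ○○○○○○○○
○○○○○○○○
○○○○○○○○
○○○○●●○○
○○○●○○○○
○○○●○●●●
○○○○●●○v
○○○○○●●○
[28] ○○○○○○○○
○○○○○○○○
○○○○○○○○
○○○○●●○○
○○○●○○○○
○○○●○●●●
○○○○●●<●
○○○○○●●○

west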